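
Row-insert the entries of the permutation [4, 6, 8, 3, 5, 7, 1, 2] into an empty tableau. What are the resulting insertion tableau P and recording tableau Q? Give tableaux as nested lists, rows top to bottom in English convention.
P = [[1, 2, 7], [3, 5, 8], [4, 6]], Q = [[1, 2, 3], [4, 5, 6], [7, 8]]

Insert each entry of the permutation into P by Schensted row insertion, recording in Q the position of each new cell.

Insert 4: appended to row 1. P = [[4]].
Insert 6: appended to row 1. P = [[4, 6]].
Insert 8: appended to row 1. P = [[4, 6, 8]].
Insert 3: 3 bumps 4 from row 1; 4 starts row 2. P = [[3, 6, 8], [4]].
Insert 5: 5 bumps 6 from row 1; 6 appends to row 2. P = [[3, 5, 8], [4, 6]].
Insert 7: 7 bumps 8 from row 1; 8 appends to row 2. P = [[3, 5, 7], [4, 6, 8]].
Insert 1: 1 bumps 3 from row 1; 3 bumps 4 from row 2; 4 starts row 3. P = [[1, 5, 7], [3, 6, 8], [4]].
Insert 2: 2 bumps 5 from row 1; 5 bumps 6 from row 2; 6 appends to row 3. P = [[1, 2, 7], [3, 5, 8], [4, 6]].

So P = [[1, 2, 7], [3, 5, 8], [4, 6]], Q = [[1, 2, 3], [4, 5, 6], [7, 8]].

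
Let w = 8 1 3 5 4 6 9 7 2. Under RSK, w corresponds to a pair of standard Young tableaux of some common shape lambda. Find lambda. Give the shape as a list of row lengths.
[5, 2, 1, 1]

Row-insert each entry into an empty tableau.

After inserting 8: P = [[8]].
After inserting 1: P = [[1], [8]].
After inserting 3: P = [[1, 3], [8]].
After inserting 5: P = [[1, 3, 5], [8]].
After inserting 4: P = [[1, 3, 4], [5], [8]].
After inserting 6: P = [[1, 3, 4, 6], [5], [8]].
After inserting 9: P = [[1, 3, 4, 6, 9], [5], [8]].
After inserting 7: P = [[1, 3, 4, 6, 7], [5, 9], [8]].
After inserting 2: P = [[1, 2, 4, 6, 7], [3, 9], [5], [8]].

The final insertion tableau P = [[1, 2, 4, 6, 7], [3, 9], [5], [8]] has shape [5, 2, 1, 1].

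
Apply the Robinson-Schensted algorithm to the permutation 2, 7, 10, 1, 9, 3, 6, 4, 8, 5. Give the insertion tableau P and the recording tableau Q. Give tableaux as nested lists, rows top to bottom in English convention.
P = [[1, 3, 4, 5], [2, 6, 8], [7, 9], [10]], Q = [[1, 2, 3, 9], [4, 5, 7], [6, 10], [8]]

Insert each entry of the permutation into P by Schensted row insertion, recording in Q the position of each new cell.

Insert 2: appended to row 1. P = [[2]].
Insert 7: appended to row 1. P = [[2, 7]].
Insert 10: appended to row 1. P = [[2, 7, 10]].
Insert 1: 1 bumps 2 from row 1; 2 starts row 2. P = [[1, 7, 10], [2]].
Insert 9: 9 bumps 10 from row 1; 10 appends to row 2. P = [[1, 7, 9], [2, 10]].
Insert 3: 3 bumps 7 from row 1; 7 bumps 10 from row 2; 10 starts row 3. P = [[1, 3, 9], [2, 7], [10]].
Insert 6: 6 bumps 9 from row 1; 9 appends to row 2. P = [[1, 3, 6], [2, 7, 9], [10]].
Insert 4: 4 bumps 6 from row 1; 6 bumps 7 from row 2; 7 bumps 10 from row 3; 10 starts row 4. P = [[1, 3, 4], [2, 6, 9], [7], [10]].
Insert 8: appended to row 1. P = [[1, 3, 4, 8], [2, 6, 9], [7], [10]].
Insert 5: 5 bumps 8 from row 1; 8 bumps 9 from row 2; 9 appends to row 3. P = [[1, 3, 4, 5], [2, 6, 8], [7, 9], [10]].

So P = [[1, 3, 4, 5], [2, 6, 8], [7, 9], [10]], Q = [[1, 2, 3, 9], [4, 5, 7], [6, 10], [8]].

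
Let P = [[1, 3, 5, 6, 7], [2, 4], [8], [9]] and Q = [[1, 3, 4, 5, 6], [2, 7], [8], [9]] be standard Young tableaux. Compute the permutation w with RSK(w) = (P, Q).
2 1 4 5 6 9 8 7 3

Reverse RSK: for i = n, n-1, ..., 1, locate i in Q, remove the corresponding corner cell from P, and reverse-bump its entry up through P; the value ejected from row 1 is w(i).

So w = 2 1 4 5 6 9 8 7 3.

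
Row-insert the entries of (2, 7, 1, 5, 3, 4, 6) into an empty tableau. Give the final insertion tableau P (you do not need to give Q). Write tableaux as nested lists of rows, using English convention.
Insert 2: appended to row 1. P = [[2]].
Insert 7: appended to row 1. P = [[2, 7]].
Insert 1: 1 bumps 2 from row 1; 2 starts row 2. P = [[1, 7], [2]].
Insert 5: 5 bumps 7 from row 1; 7 appends to row 2. P = [[1, 5], [2, 7]].
Insert 3: 3 bumps 5 from row 1; 5 bumps 7 from row 2; 7 starts row 3. P = [[1, 3], [2, 5], [7]].
Insert 4: appended to row 1. P = [[1, 3, 4], [2, 5], [7]].
Insert 6: appended to row 1. P = [[1, 3, 4, 6], [2, 5], [7]].

So P = [[1, 3, 4, 6], [2, 5], [7]].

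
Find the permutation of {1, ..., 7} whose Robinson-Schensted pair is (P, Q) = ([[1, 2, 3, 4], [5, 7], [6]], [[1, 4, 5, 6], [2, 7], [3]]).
Reverse the RSK construction: for i from n down to 1, find the cell of Q containing i, remove the entry at that cell from P, and reverse-bump it up through P; the value ejected from row 1 is w(i).

Step i=7: Q has 7 at row 2, column 2; remove 7 from row 2 of P and reverse-bump: 7 enters row 1 and ejects 4. So w(7) = 4. P is now [[1, 2, 3, 7], [5], [6]].
Step i=6: Q has 6 at row 1, column 4; remove that cell from P, ejecting 7. So w(6) = 7. P is now [[1, 2, 3], [5], [6]].
Step i=5: Q has 5 at row 1, column 3; remove that cell from P, ejecting 3. So w(5) = 3. P is now [[1, 2], [5], [6]].
Step i=4: Q has 4 at row 1, column 2; remove that cell from P, ejecting 2. So w(4) = 2. P is now [[1], [5], [6]].
Step i=3: Q has 3 at row 3, column 1; remove 6 from row 3 of P and reverse-bump: 6 enters row 2 and ejects 5; 5 enters row 1 and ejects 1. So w(3) = 1. P is now [[5], [6]].
Step i=2: Q has 2 at row 2, column 1; remove 6 from row 2 of P and reverse-bump: 6 enters row 1 and ejects 5. So w(2) = 5. P is now [[6]].
Step i=1: Q has 1 at row 1, column 1; remove that cell from P, ejecting 6. So w(1) = 6. P is now [].

So w = 6 5 1 2 3 7 4.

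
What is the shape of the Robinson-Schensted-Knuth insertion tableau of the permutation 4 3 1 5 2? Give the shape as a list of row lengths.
[2, 2, 1]

Row-insert each entry into an empty tableau.

After inserting 4: P = [[4]].
After inserting 3: P = [[3], [4]].
After inserting 1: P = [[1], [3], [4]].
After inserting 5: P = [[1, 5], [3], [4]].
After inserting 2: P = [[1, 2], [3, 5], [4]].

The final insertion tableau P = [[1, 2], [3, 5], [4]] has shape [2, 2, 1].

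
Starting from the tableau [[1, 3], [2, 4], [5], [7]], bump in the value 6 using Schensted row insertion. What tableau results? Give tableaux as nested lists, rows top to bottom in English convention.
[[1, 3, 6], [2, 4], [5], [7]]

6 is larger than every entry of row 1, so it is appended to row 1. The new tableau is [[1, 3, 6], [2, 4], [5], [7]].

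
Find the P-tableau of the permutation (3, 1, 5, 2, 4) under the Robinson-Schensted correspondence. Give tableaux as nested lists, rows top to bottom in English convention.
Insert 3: appended to row 1. P = [[3]].
Insert 1: 1 bumps 3 from row 1; 3 starts row 2. P = [[1], [3]].
Insert 5: appended to row 1. P = [[1, 5], [3]].
Insert 2: 2 bumps 5 from row 1; 5 appends to row 2. P = [[1, 2], [3, 5]].
Insert 4: appended to row 1. P = [[1, 2, 4], [3, 5]].

So P = [[1, 2, 4], [3, 5]].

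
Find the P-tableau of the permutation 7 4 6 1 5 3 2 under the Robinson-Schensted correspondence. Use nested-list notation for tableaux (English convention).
Insert 7: appended to row 1. P = [[7]].
Insert 4: 4 bumps 7 from row 1; 7 starts row 2. P = [[4], [7]].
Insert 6: appended to row 1. P = [[4, 6], [7]].
Insert 1: 1 bumps 4 from row 1; 4 bumps 7 from row 2; 7 starts row 3. P = [[1, 6], [4], [7]].
Insert 5: 5 bumps 6 from row 1; 6 appends to row 2. P = [[1, 5], [4, 6], [7]].
Insert 3: 3 bumps 5 from row 1; 5 bumps 6 from row 2; 6 bumps 7 from row 3; 7 starts row 4. P = [[1, 3], [4, 5], [6], [7]].
Insert 2: 2 bumps 3 from row 1; 3 bumps 4 from row 2; 4 bumps 6 from row 3; 6 bumps 7 from row 4; 7 starts row 5. P = [[1, 2], [3, 5], [4], [6], [7]].

So P = [[1, 2], [3, 5], [4], [6], [7]].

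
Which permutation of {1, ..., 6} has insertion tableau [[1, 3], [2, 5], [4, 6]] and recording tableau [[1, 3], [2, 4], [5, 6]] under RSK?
4 2 6 5 1 3

Reverse RSK: for i = n, n-1, ..., 1, locate i in Q, remove the corresponding corner cell from P, and reverse-bump its entry up through P; the value ejected from row 1 is w(i).

So w = 4 2 6 5 1 3.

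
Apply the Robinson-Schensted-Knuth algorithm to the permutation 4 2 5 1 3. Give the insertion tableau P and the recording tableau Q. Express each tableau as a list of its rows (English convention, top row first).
P = [[1, 3], [2, 5], [4]], Q = [[1, 3], [2, 5], [4]]

Insert each entry of the permutation into P by Schensted row insertion, recording in Q the position of each new cell.

After inserting 4: P = [[4]].
After inserting 2: P = [[2], [4]].
After inserting 5: P = [[2, 5], [4]].
After inserting 1: P = [[1, 5], [2], [4]].
After inserting 3: P = [[1, 3], [2, 5], [4]].

So P = [[1, 3], [2, 5], [4]], Q = [[1, 3], [2, 5], [4]].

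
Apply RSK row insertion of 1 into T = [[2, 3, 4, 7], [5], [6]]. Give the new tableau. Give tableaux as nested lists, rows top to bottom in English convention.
[[1, 3, 4, 7], [2], [5], [6]]

In row 1, 1 replaces 2 (the leftmost entry greater than 1); 2 is bumped to row 2. In row 2, 2 replaces 5 (the leftmost entry greater than 2); 5 is bumped to row 3. In row 3, 5 replaces 6 (the leftmost entry greater than 5); 6 is bumped to row 4. 6 starts a new row 4. The new tableau is [[1, 3, 4, 7], [2], [5], [6]].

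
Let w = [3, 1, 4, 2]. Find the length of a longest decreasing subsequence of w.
2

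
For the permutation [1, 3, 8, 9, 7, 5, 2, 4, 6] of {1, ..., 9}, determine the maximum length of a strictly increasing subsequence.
4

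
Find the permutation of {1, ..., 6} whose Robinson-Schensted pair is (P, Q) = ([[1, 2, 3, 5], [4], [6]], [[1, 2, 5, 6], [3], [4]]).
Reverse the RSK construction: for i from n down to 1, find the cell of Q containing i, remove the entry at that cell from P, and reverse-bump it up through P; the value ejected from row 1 is w(i).

Step i=6: Q has 6 at row 1, column 4; remove that cell from P, ejecting 5. So w(6) = 5. P is now [[1, 2, 3], [4], [6]].
Step i=5: Q has 5 at row 1, column 3; remove that cell from P, ejecting 3. So w(5) = 3. P is now [[1, 2], [4], [6]].
Step i=4: Q has 4 at row 3, column 1; remove 6 from row 3 of P and reverse-bump: 6 enters row 2 and ejects 4; 4 enters row 1 and ejects 2. So w(4) = 2. P is now [[1, 4], [6]].
Step i=3: Q has 3 at row 2, column 1; remove 6 from row 2 of P and reverse-bump: 6 enters row 1 and ejects 4. So w(3) = 4. P is now [[1, 6]].
Step i=2: Q has 2 at row 1, column 2; remove that cell from P, ejecting 6. So w(2) = 6. P is now [[1]].
Step i=1: Q has 1 at row 1, column 1; remove that cell from P, ejecting 1. So w(1) = 1. P is now [].

So w = 1 6 4 2 3 5.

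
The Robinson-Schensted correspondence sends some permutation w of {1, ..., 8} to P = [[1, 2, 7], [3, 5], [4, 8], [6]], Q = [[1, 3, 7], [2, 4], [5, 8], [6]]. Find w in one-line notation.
Reverse RSK: for i = n, n-1, ..., 1, locate i in Q, remove the corresponding corner cell from P, and reverse-bump its entry up through P; the value ejected from row 1 is w(i).

So w = 6 4 8 5 3 1 7 2.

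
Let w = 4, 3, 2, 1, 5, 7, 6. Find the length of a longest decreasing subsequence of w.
4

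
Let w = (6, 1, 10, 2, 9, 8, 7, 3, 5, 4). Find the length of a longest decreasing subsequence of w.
6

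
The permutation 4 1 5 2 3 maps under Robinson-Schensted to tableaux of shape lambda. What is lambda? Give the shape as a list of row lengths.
Row-insert each entry into an empty tableau.

After inserting 4: P = [[4]].
After inserting 1: P = [[1], [4]].
After inserting 5: P = [[1, 5], [4]].
After inserting 2: P = [[1, 2], [4, 5]].
After inserting 3: P = [[1, 2, 3], [4, 5]].

The final insertion tableau P = [[1, 2, 3], [4, 5]] has shape [3, 2].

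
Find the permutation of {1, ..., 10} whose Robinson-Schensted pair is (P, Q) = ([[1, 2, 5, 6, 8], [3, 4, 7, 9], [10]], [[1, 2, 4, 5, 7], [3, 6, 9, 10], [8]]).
Reverse the RSK construction: for i from n down to 1, find the cell of Q containing i, remove the entry at that cell from P, and reverse-bump it up through P; the value ejected from row 1 is w(i).

Step i=10: Q has 10 at row 2, column 4; remove 9 from row 2 of P and reverse-bump: 9 enters row 1 and ejects 8. So w(10) = 8. P is now [[1, 2, 5, 6, 9], [3, 4, 7], [10]].
Step i=9: Q has 9 at row 2, column 3; remove 7 from row 2 of P and reverse-bump: 7 enters row 1 and ejects 6. So w(9) = 6. P is now [[1, 2, 5, 7, 9], [3, 4], [10]].
Step i=8: Q has 8 at row 3, column 1; remove 10 from row 3 of P and reverse-bump: 10 enters row 2 and ejects 4; 4 enters row 1 and ejects 2. So w(8) = 2. P is now [[1, 4, 5, 7, 9], [3, 10]].
Step i=7: Q has 7 at row 1, column 5; remove that cell from P, ejecting 9. So w(7) = 9. P is now [[1, 4, 5, 7], [3, 10]].
Step i=6: Q has 6 at row 2, column 2; remove 10 from row 2 of P and reverse-bump: 10 enters row 1 and ejects 7. So w(6) = 7. P is now [[1, 4, 5, 10], [3]].
Step i=5: Q has 5 at row 1, column 4; remove that cell from P, ejecting 10. So w(5) = 10. P is now [[1, 4, 5], [3]].
Step i=4: Q has 4 at row 1, column 3; remove that cell from P, ejecting 5. So w(4) = 5. P is now [[1, 4], [3]].
Step i=3: Q has 3 at row 2, column 1; remove 3 from row 2 of P and reverse-bump: 3 enters row 1 and ejects 1. So w(3) = 1. P is now [[3, 4]].
Step i=2: Q has 2 at row 1, column 2; remove that cell from P, ejecting 4. So w(2) = 4. P is now [[3]].
Step i=1: Q has 1 at row 1, column 1; remove that cell from P, ejecting 3. So w(1) = 3. P is now [].

So w = 3 4 1 5 10 7 9 2 6 8.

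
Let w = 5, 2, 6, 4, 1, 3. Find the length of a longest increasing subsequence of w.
2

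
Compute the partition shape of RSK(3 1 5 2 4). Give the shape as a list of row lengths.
Row-insert each entry into an empty tableau.

After inserting 3: P = [[3]].
After inserting 1: P = [[1], [3]].
After inserting 5: P = [[1, 5], [3]].
After inserting 2: P = [[1, 2], [3, 5]].
After inserting 4: P = [[1, 2, 4], [3, 5]].

The final insertion tableau P = [[1, 2, 4], [3, 5]] has shape [3, 2].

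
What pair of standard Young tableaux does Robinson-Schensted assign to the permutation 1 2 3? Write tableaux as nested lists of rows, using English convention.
Insert each entry of the permutation into P by Schensted row insertion, recording in Q the position of each new cell.

Insert 1: appended to row 1. P = [[1]].
Insert 2: appended to row 1. P = [[1, 2]].
Insert 3: appended to row 1. P = [[1, 2, 3]].

So P = [[1, 2, 3]], Q = [[1, 2, 3]].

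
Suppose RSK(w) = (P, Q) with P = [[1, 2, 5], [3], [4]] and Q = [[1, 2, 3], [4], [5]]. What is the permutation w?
Reverse the RSK construction: for i from n down to 1, find the cell of Q containing i, remove the entry at that cell from P, and reverse-bump it up through P; the value ejected from row 1 is w(i).

Step i=5: Q has 5 at row 3, column 1; remove 4 from row 3 of P and reverse-bump: 4 enters row 2 and ejects 3; 3 enters row 1 and ejects 2. So w(5) = 2. P is now [[1, 3, 5], [4]].
Step i=4: Q has 4 at row 2, column 1; remove 4 from row 2 of P and reverse-bump: 4 enters row 1 and ejects 3. So w(4) = 3. P is now [[1, 4, 5]].
Step i=3: Q has 3 at row 1, column 3; remove that cell from P, ejecting 5. So w(3) = 5. P is now [[1, 4]].
Step i=2: Q has 2 at row 1, column 2; remove that cell from P, ejecting 4. So w(2) = 4. P is now [[1]].
Step i=1: Q has 1 at row 1, column 1; remove that cell from P, ejecting 1. So w(1) = 1. P is now [].

So w = 1 4 5 3 2.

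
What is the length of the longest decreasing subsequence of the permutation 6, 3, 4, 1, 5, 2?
3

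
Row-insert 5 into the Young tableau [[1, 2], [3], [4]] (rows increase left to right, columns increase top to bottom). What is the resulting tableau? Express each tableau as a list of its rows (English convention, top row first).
[[1, 2, 5], [3], [4]]

5 is larger than every entry of row 1, so it is appended to row 1. The new tableau is [[1, 2, 5], [3], [4]].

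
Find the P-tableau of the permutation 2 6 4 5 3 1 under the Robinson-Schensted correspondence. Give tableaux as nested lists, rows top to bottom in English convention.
After inserting 2: P = [[2]].
After inserting 6: P = [[2, 6]].
After inserting 4: P = [[2, 4], [6]].
After inserting 5: P = [[2, 4, 5], [6]].
After inserting 3: P = [[2, 3, 5], [4], [6]].
After inserting 1: P = [[1, 3, 5], [2], [4], [6]].

So P = [[1, 3, 5], [2], [4], [6]].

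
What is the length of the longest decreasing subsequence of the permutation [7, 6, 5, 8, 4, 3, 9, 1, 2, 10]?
6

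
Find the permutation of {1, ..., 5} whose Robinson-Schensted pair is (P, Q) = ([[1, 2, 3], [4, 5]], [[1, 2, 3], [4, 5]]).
1 4 5 2 3

Reverse the RSK construction: for i from n down to 1, find the cell of Q containing i, remove the entry at that cell from P, and reverse-bump it up through P; the value ejected from row 1 is w(i).

Step i=5: Q has 5 at row 2, column 2; remove 5 from row 2 of P and reverse-bump: 5 enters row 1 and ejects 3. So w(5) = 3. P is now [[1, 2, 5], [4]].
Step i=4: Q has 4 at row 2, column 1; remove 4 from row 2 of P and reverse-bump: 4 enters row 1 and ejects 2. So w(4) = 2. P is now [[1, 4, 5]].
Step i=3: Q has 3 at row 1, column 3; remove that cell from P, ejecting 5. So w(3) = 5. P is now [[1, 4]].
Step i=2: Q has 2 at row 1, column 2; remove that cell from P, ejecting 4. So w(2) = 4. P is now [[1]].
Step i=1: Q has 1 at row 1, column 1; remove that cell from P, ejecting 1. So w(1) = 1. P is now [].

So w = 1 4 5 2 3.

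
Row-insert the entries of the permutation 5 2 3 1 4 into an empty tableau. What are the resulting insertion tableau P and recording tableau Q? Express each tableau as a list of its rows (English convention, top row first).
P = [[1, 3, 4], [2], [5]], Q = [[1, 3, 5], [2], [4]]

Insert each entry of the permutation into P by Schensted row insertion, recording in Q the position of each new cell.

Insert 5: appended to row 1. P = [[5]].
Insert 2: 2 bumps 5 from row 1; 5 starts row 2. P = [[2], [5]].
Insert 3: appended to row 1. P = [[2, 3], [5]].
Insert 1: 1 bumps 2 from row 1; 2 bumps 5 from row 2; 5 starts row 3. P = [[1, 3], [2], [5]].
Insert 4: appended to row 1. P = [[1, 3, 4], [2], [5]].

So P = [[1, 3, 4], [2], [5]], Q = [[1, 3, 5], [2], [4]].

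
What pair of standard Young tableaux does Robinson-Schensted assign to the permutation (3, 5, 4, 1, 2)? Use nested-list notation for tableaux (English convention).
Insert each entry of the permutation into P by Schensted row insertion, recording in Q the position of each new cell.

Insert 3: appended to row 1. P = [[3]].
Insert 5: appended to row 1. P = [[3, 5]].
Insert 4: 4 bumps 5 from row 1; 5 starts row 2. P = [[3, 4], [5]].
Insert 1: 1 bumps 3 from row 1; 3 bumps 5 from row 2; 5 starts row 3. P = [[1, 4], [3], [5]].
Insert 2: 2 bumps 4 from row 1; 4 appends to row 2. P = [[1, 2], [3, 4], [5]].

So P = [[1, 2], [3, 4], [5]], Q = [[1, 2], [3, 5], [4]].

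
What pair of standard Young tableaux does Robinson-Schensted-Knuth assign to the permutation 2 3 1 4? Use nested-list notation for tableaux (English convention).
P = [[1, 3, 4], [2]], Q = [[1, 2, 4], [3]]

Insert each entry of the permutation into P by Schensted row insertion, recording in Q the position of each new cell.

After inserting 2: P = [[2]].
After inserting 3: P = [[2, 3]].
After inserting 1: P = [[1, 3], [2]].
After inserting 4: P = [[1, 3, 4], [2]].

So P = [[1, 3, 4], [2]], Q = [[1, 2, 4], [3]].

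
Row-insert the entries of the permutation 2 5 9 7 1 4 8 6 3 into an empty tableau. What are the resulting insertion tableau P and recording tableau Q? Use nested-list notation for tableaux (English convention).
Insert each entry of the permutation into P by Schensted row insertion, recording in Q the position of each new cell.

Insert 2: appended to row 1. P = [[2]], Q = [[1]].
Insert 5: appended to row 1. P = [[2, 5]], Q = [[1, 2]].
Insert 9: appended to row 1. P = [[2, 5, 9]], Q = [[1, 2, 3]].
Insert 7: 7 bumps 9 from row 1; 9 starts row 2. P = [[2, 5, 7], [9]], Q = [[1, 2, 3], [4]].
Insert 1: 1 bumps 2 from row 1; 2 bumps 9 from row 2; 9 starts row 3. P = [[1, 5, 7], [2], [9]], Q = [[1, 2, 3], [4], [5]].
Insert 4: 4 bumps 5 from row 1; 5 appends to row 2. P = [[1, 4, 7], [2, 5], [9]], Q = [[1, 2, 3], [4, 6], [5]].
Insert 8: appended to row 1. P = [[1, 4, 7, 8], [2, 5], [9]], Q = [[1, 2, 3, 7], [4, 6], [5]].
Insert 6: 6 bumps 7 from row 1; 7 appends to row 2. P = [[1, 4, 6, 8], [2, 5, 7], [9]], Q = [[1, 2, 3, 7], [4, 6, 8], [5]].
Insert 3: 3 bumps 4 from row 1; 4 bumps 5 from row 2; 5 bumps 9 from row 3; 9 starts row 4. P = [[1, 3, 6, 8], [2, 4, 7], [5], [9]], Q = [[1, 2, 3, 7], [4, 6, 8], [5], [9]].

So P = [[1, 3, 6, 8], [2, 4, 7], [5], [9]], Q = [[1, 2, 3, 7], [4, 6, 8], [5], [9]].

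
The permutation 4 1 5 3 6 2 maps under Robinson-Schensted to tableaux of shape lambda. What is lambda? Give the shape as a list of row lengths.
[3, 2, 1]

Row-insert each entry into an empty tableau.

After inserting 4: P = [[4]].
After inserting 1: P = [[1], [4]].
After inserting 5: P = [[1, 5], [4]].
After inserting 3: P = [[1, 3], [4, 5]].
After inserting 6: P = [[1, 3, 6], [4, 5]].
After inserting 2: P = [[1, 2, 6], [3, 5], [4]].

The final insertion tableau P = [[1, 2, 6], [3, 5], [4]] has shape [3, 2, 1].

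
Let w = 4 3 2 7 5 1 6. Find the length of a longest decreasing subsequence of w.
4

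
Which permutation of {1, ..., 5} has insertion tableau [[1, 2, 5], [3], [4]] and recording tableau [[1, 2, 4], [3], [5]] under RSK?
Reverse the RSK construction: for i from n down to 1, find the cell of Q containing i, remove the entry at that cell from P, and reverse-bump it up through P; the value ejected from row 1 is w(i).

Step i=5: Q has 5 at row 3, column 1; remove 4 from row 3 of P and reverse-bump: 4 enters row 2 and ejects 3; 3 enters row 1 and ejects 2. So w(5) = 2. P is now [[1, 3, 5], [4]].
Step i=4: Q has 4 at row 1, column 3; remove that cell from P, ejecting 5. So w(4) = 5. P is now [[1, 3], [4]].
Step i=3: Q has 3 at row 2, column 1; remove 4 from row 2 of P and reverse-bump: 4 enters row 1 and ejects 3. So w(3) = 3. P is now [[1, 4]].
Step i=2: Q has 2 at row 1, column 2; remove that cell from P, ejecting 4. So w(2) = 4. P is now [[1]].
Step i=1: Q has 1 at row 1, column 1; remove that cell from P, ejecting 1. So w(1) = 1. P is now [].

So w = 1 4 3 5 2.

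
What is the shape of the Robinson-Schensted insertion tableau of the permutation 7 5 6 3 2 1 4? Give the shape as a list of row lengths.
Row-insert each entry into an empty tableau.

After inserting 7: P = [[7]].
After inserting 5: P = [[5], [7]].
After inserting 6: P = [[5, 6], [7]].
After inserting 3: P = [[3, 6], [5], [7]].
After inserting 2: P = [[2, 6], [3], [5], [7]].
After inserting 1: P = [[1, 6], [2], [3], [5], [7]].
After inserting 4: P = [[1, 4], [2, 6], [3], [5], [7]].

The final insertion tableau P = [[1, 4], [2, 6], [3], [5], [7]] has shape [2, 2, 1, 1, 1].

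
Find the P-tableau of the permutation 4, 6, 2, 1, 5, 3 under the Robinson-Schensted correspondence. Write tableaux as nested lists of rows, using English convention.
P = [[1, 3], [2, 5], [4, 6]]

Insert 4: appended to row 1. P = [[4]].
Insert 6: appended to row 1. P = [[4, 6]].
Insert 2: 2 bumps 4 from row 1; 4 starts row 2. P = [[2, 6], [4]].
Insert 1: 1 bumps 2 from row 1; 2 bumps 4 from row 2; 4 starts row 3. P = [[1, 6], [2], [4]].
Insert 5: 5 bumps 6 from row 1; 6 appends to row 2. P = [[1, 5], [2, 6], [4]].
Insert 3: 3 bumps 5 from row 1; 5 bumps 6 from row 2; 6 appends to row 3. P = [[1, 3], [2, 5], [4, 6]].

So P = [[1, 3], [2, 5], [4, 6]].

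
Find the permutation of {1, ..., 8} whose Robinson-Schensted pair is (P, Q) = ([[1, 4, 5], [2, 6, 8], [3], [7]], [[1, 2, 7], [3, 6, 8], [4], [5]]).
Reverse RSK: for i = n, n-1, ..., 1, locate i in Q, remove the corresponding corner cell from P, and reverse-bump its entry up through P; the value ejected from row 1 is w(i).

So w = 3 7 6 2 1 4 8 5.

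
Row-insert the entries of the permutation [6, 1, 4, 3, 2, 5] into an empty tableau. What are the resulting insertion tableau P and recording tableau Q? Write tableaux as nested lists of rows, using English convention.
Insert each entry of the permutation into P by Schensted row insertion, recording in Q the position of each new cell.

After inserting 6: P = [[6]].
After inserting 1: P = [[1], [6]].
After inserting 4: P = [[1, 4], [6]].
After inserting 3: P = [[1, 3], [4], [6]].
After inserting 2: P = [[1, 2], [3], [4], [6]].
After inserting 5: P = [[1, 2, 5], [3], [4], [6]].

So P = [[1, 2, 5], [3], [4], [6]], Q = [[1, 3, 6], [2], [4], [5]].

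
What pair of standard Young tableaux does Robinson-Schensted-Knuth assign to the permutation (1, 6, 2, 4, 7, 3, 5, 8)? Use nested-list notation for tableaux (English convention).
Insert each entry of the permutation into P by Schensted row insertion, recording in Q the position of each new cell.

Insert 1: appended to row 1. P = [[1]].
Insert 6: appended to row 1. P = [[1, 6]].
Insert 2: 2 bumps 6 from row 1; 6 starts row 2. P = [[1, 2], [6]].
Insert 4: appended to row 1. P = [[1, 2, 4], [6]].
Insert 7: appended to row 1. P = [[1, 2, 4, 7], [6]].
Insert 3: 3 bumps 4 from row 1; 4 bumps 6 from row 2; 6 starts row 3. P = [[1, 2, 3, 7], [4], [6]].
Insert 5: 5 bumps 7 from row 1; 7 appends to row 2. P = [[1, 2, 3, 5], [4, 7], [6]].
Insert 8: appended to row 1. P = [[1, 2, 3, 5, 8], [4, 7], [6]].

So P = [[1, 2, 3, 5, 8], [4, 7], [6]], Q = [[1, 2, 4, 5, 8], [3, 7], [6]].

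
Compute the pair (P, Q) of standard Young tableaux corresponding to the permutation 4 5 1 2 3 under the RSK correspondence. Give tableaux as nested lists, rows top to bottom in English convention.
P = [[1, 2, 3], [4, 5]], Q = [[1, 2, 5], [3, 4]]

Insert each entry of the permutation into P by Schensted row insertion, recording in Q the position of each new cell.

Insert 4: appended to row 1. P = [[4]].
Insert 5: appended to row 1. P = [[4, 5]].
Insert 1: 1 bumps 4 from row 1; 4 starts row 2. P = [[1, 5], [4]].
Insert 2: 2 bumps 5 from row 1; 5 appends to row 2. P = [[1, 2], [4, 5]].
Insert 3: appended to row 1. P = [[1, 2, 3], [4, 5]].

So P = [[1, 2, 3], [4, 5]], Q = [[1, 2, 5], [3, 4]].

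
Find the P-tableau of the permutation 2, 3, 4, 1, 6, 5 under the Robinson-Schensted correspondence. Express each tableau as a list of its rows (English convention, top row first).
P = [[1, 3, 4, 5], [2, 6]]

Insert 2: appended to row 1. P = [[2]].
Insert 3: appended to row 1. P = [[2, 3]].
Insert 4: appended to row 1. P = [[2, 3, 4]].
Insert 1: 1 bumps 2 from row 1; 2 starts row 2. P = [[1, 3, 4], [2]].
Insert 6: appended to row 1. P = [[1, 3, 4, 6], [2]].
Insert 5: 5 bumps 6 from row 1; 6 appends to row 2. P = [[1, 3, 4, 5], [2, 6]].

So P = [[1, 3, 4, 5], [2, 6]].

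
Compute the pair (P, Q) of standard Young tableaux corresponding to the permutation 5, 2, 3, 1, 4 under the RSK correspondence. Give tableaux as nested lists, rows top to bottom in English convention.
P = [[1, 3, 4], [2], [5]], Q = [[1, 3, 5], [2], [4]]

Insert each entry of the permutation into P by Schensted row insertion, recording in Q the position of each new cell.

Insert 5: appended to row 1. P = [[5]], Q = [[1]].
Insert 2: 2 bumps 5 from row 1; 5 starts row 2. P = [[2], [5]], Q = [[1], [2]].
Insert 3: appended to row 1. P = [[2, 3], [5]], Q = [[1, 3], [2]].
Insert 1: 1 bumps 2 from row 1; 2 bumps 5 from row 2; 5 starts row 3. P = [[1, 3], [2], [5]], Q = [[1, 3], [2], [4]].
Insert 4: appended to row 1. P = [[1, 3, 4], [2], [5]], Q = [[1, 3, 5], [2], [4]].

So P = [[1, 3, 4], [2], [5]], Q = [[1, 3, 5], [2], [4]].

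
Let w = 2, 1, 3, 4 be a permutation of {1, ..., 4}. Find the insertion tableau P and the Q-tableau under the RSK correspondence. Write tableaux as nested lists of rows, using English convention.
P = [[1, 3, 4], [2]], Q = [[1, 3, 4], [2]]

Insert each entry of the permutation into P by Schensted row insertion, recording in Q the position of each new cell.

Insert 2: appended to row 1. P = [[2]], Q = [[1]].
Insert 1: 1 bumps 2 from row 1; 2 starts row 2. P = [[1], [2]], Q = [[1], [2]].
Insert 3: appended to row 1. P = [[1, 3], [2]], Q = [[1, 3], [2]].
Insert 4: appended to row 1. P = [[1, 3, 4], [2]], Q = [[1, 3, 4], [2]].

So P = [[1, 3, 4], [2]], Q = [[1, 3, 4], [2]].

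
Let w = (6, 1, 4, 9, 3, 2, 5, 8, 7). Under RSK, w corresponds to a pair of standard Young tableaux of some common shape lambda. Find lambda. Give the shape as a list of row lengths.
Row-insert each entry into an empty tableau.

After inserting 6: P = [[6]].
After inserting 1: P = [[1], [6]].
After inserting 4: P = [[1, 4], [6]].
After inserting 9: P = [[1, 4, 9], [6]].
After inserting 3: P = [[1, 3, 9], [4], [6]].
After inserting 2: P = [[1, 2, 9], [3], [4], [6]].
After inserting 5: P = [[1, 2, 5], [3, 9], [4], [6]].
After inserting 8: P = [[1, 2, 5, 8], [3, 9], [4], [6]].
After inserting 7: P = [[1, 2, 5, 7], [3, 8], [4, 9], [6]].

The final insertion tableau P = [[1, 2, 5, 7], [3, 8], [4, 9], [6]] has shape [4, 2, 2, 1].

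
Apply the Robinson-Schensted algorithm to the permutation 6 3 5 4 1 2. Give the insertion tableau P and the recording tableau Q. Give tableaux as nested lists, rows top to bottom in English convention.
P = [[1, 2], [3, 4], [5], [6]], Q = [[1, 3], [2, 6], [4], [5]]

Insert each entry of the permutation into P by Schensted row insertion, recording in Q the position of each new cell.

After inserting 6: P = [[6]].
After inserting 3: P = [[3], [6]].
After inserting 5: P = [[3, 5], [6]].
After inserting 4: P = [[3, 4], [5], [6]].
After inserting 1: P = [[1, 4], [3], [5], [6]].
After inserting 2: P = [[1, 2], [3, 4], [5], [6]].

So P = [[1, 2], [3, 4], [5], [6]], Q = [[1, 3], [2, 6], [4], [5]].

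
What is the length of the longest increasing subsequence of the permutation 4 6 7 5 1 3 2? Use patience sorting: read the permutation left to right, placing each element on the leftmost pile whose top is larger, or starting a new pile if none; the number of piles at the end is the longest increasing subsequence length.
4: new pile. tops = [4]
6: new pile. tops = [4, 6]
7: new pile. tops = [4, 6, 7]
5: onto pile 2 (replacing 6). tops = [4, 5, 7]
1: onto pile 1 (replacing 4). tops = [1, 5, 7]
3: onto pile 2 (replacing 5). tops = [1, 3, 7]
2: onto pile 2 (replacing 3). tops = [1, 2, 7]

3 piles, so the longest increasing subsequence has length 3.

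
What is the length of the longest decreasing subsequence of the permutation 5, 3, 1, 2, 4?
3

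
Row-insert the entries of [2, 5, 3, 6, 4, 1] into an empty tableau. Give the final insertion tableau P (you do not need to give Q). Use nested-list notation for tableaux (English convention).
P = [[1, 3, 4], [2, 6], [5]]

Insert 2: appended to row 1. P = [[2]].
Insert 5: appended to row 1. P = [[2, 5]].
Insert 3: 3 bumps 5 from row 1; 5 starts row 2. P = [[2, 3], [5]].
Insert 6: appended to row 1. P = [[2, 3, 6], [5]].
Insert 4: 4 bumps 6 from row 1; 6 appends to row 2. P = [[2, 3, 4], [5, 6]].
Insert 1: 1 bumps 2 from row 1; 2 bumps 5 from row 2; 5 starts row 3. P = [[1, 3, 4], [2, 6], [5]].

So P = [[1, 3, 4], [2, 6], [5]].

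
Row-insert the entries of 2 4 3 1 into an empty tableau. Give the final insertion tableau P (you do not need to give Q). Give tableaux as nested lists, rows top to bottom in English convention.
P = [[1, 3], [2], [4]]

After inserting 2: P = [[2]].
After inserting 4: P = [[2, 4]].
After inserting 3: P = [[2, 3], [4]].
After inserting 1: P = [[1, 3], [2], [4]].

So P = [[1, 3], [2], [4]].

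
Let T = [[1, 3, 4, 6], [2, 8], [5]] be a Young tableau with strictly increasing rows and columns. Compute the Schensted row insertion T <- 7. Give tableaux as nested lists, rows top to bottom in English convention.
7 is larger than every entry of row 1, so it is appended to row 1. The new tableau is [[1, 3, 4, 6, 7], [2, 8], [5]].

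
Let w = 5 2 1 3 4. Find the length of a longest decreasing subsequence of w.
3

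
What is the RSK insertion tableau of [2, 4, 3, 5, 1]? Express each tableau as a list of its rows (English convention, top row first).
P = [[1, 3, 5], [2], [4]]

After inserting 2: P = [[2]].
After inserting 4: P = [[2, 4]].
After inserting 3: P = [[2, 3], [4]].
After inserting 5: P = [[2, 3, 5], [4]].
After inserting 1: P = [[1, 3, 5], [2], [4]].

So P = [[1, 3, 5], [2], [4]].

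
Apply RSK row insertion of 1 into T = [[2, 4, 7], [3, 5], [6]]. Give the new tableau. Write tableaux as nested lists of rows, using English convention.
In row 1, 1 replaces 2 (the leftmost entry greater than 1); 2 is bumped to row 2. In row 2, 2 replaces 3 (the leftmost entry greater than 2); 3 is bumped to row 3. In row 3, 3 replaces 6 (the leftmost entry greater than 3); 6 is bumped to row 4. 6 starts a new row 4. The new tableau is [[1, 4, 7], [2, 5], [3], [6]].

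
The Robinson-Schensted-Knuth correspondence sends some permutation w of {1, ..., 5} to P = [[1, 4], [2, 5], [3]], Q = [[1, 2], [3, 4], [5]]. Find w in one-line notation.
3 5 2 4 1

Reverse the RSK construction: for i from n down to 1, find the cell of Q containing i, remove the entry at that cell from P, and reverse-bump it up through P; the value ejected from row 1 is w(i).

Step i=5: Q has 5 at row 3, column 1; remove 3 from row 3 of P and reverse-bump: 3 enters row 2 and ejects 2; 2 enters row 1 and ejects 1. So w(5) = 1. P is now [[2, 4], [3, 5]].
Step i=4: Q has 4 at row 2, column 2; remove 5 from row 2 of P and reverse-bump: 5 enters row 1 and ejects 4. So w(4) = 4. P is now [[2, 5], [3]].
Step i=3: Q has 3 at row 2, column 1; remove 3 from row 2 of P and reverse-bump: 3 enters row 1 and ejects 2. So w(3) = 2. P is now [[3, 5]].
Step i=2: Q has 2 at row 1, column 2; remove that cell from P, ejecting 5. So w(2) = 5. P is now [[3]].
Step i=1: Q has 1 at row 1, column 1; remove that cell from P, ejecting 3. So w(1) = 3. P is now [].

So w = 3 5 2 4 1.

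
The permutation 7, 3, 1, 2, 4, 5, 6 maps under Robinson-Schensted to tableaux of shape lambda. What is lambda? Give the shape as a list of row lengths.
[5, 1, 1]

Row-insert each entry into an empty tableau.

After inserting 7: P = [[7]].
After inserting 3: P = [[3], [7]].
After inserting 1: P = [[1], [3], [7]].
After inserting 2: P = [[1, 2], [3], [7]].
After inserting 4: P = [[1, 2, 4], [3], [7]].
After inserting 5: P = [[1, 2, 4, 5], [3], [7]].
After inserting 6: P = [[1, 2, 4, 5, 6], [3], [7]].

The final insertion tableau P = [[1, 2, 4, 5, 6], [3], [7]] has shape [5, 1, 1].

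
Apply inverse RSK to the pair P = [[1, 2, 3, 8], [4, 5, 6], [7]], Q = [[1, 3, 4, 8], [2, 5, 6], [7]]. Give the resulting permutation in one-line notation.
Reverse the RSK construction: for i from n down to 1, find the cell of Q containing i, remove the entry at that cell from P, and reverse-bump it up through P; the value ejected from row 1 is w(i).

Step i=8: Q has 8 at row 1, column 4; remove that cell from P, ejecting 8. So w(8) = 8. P is now [[1, 2, 3], [4, 5, 6], [7]].
Step i=7: Q has 7 at row 3, column 1; remove 7 from row 3 of P and reverse-bump: 7 enters row 2 and ejects 6; 6 enters row 1 and ejects 3. So w(7) = 3. P is now [[1, 2, 6], [4, 5, 7]].
Step i=6: Q has 6 at row 2, column 3; remove 7 from row 2 of P and reverse-bump: 7 enters row 1 and ejects 6. So w(6) = 6. P is now [[1, 2, 7], [4, 5]].
Step i=5: Q has 5 at row 2, column 2; remove 5 from row 2 of P and reverse-bump: 5 enters row 1 and ejects 2. So w(5) = 2. P is now [[1, 5, 7], [4]].
Step i=4: Q has 4 at row 1, column 3; remove that cell from P, ejecting 7. So w(4) = 7. P is now [[1, 5], [4]].
Step i=3: Q has 3 at row 1, column 2; remove that cell from P, ejecting 5. So w(3) = 5. P is now [[1], [4]].
Step i=2: Q has 2 at row 2, column 1; remove 4 from row 2 of P and reverse-bump: 4 enters row 1 and ejects 1. So w(2) = 1. P is now [[4]].
Step i=1: Q has 1 at row 1, column 1; remove that cell from P, ejecting 4. So w(1) = 4. P is now [].

So w = 4 1 5 7 2 6 3 8.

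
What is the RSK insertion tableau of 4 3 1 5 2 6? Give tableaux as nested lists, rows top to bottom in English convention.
P = [[1, 2, 6], [3, 5], [4]]

Insert 4: appended to row 1. P = [[4]].
Insert 3: 3 bumps 4 from row 1; 4 starts row 2. P = [[3], [4]].
Insert 1: 1 bumps 3 from row 1; 3 bumps 4 from row 2; 4 starts row 3. P = [[1], [3], [4]].
Insert 5: appended to row 1. P = [[1, 5], [3], [4]].
Insert 2: 2 bumps 5 from row 1; 5 appends to row 2. P = [[1, 2], [3, 5], [4]].
Insert 6: appended to row 1. P = [[1, 2, 6], [3, 5], [4]].

So P = [[1, 2, 6], [3, 5], [4]].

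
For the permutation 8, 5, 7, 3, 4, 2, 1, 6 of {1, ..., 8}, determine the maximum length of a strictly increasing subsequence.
3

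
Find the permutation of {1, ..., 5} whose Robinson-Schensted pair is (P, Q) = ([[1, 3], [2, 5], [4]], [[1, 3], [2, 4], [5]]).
Reverse the RSK construction: for i from n down to 1, find the cell of Q containing i, remove the entry at that cell from P, and reverse-bump it up through P; the value ejected from row 1 is w(i).

Step i=5: Q has 5 at row 3, column 1; remove 4 from row 3 of P and reverse-bump: 4 enters row 2 and ejects 2; 2 enters row 1 and ejects 1. So w(5) = 1. P is now [[2, 3], [4, 5]].
Step i=4: Q has 4 at row 2, column 2; remove 5 from row 2 of P and reverse-bump: 5 enters row 1 and ejects 3. So w(4) = 3. P is now [[2, 5], [4]].
Step i=3: Q has 3 at row 1, column 2; remove that cell from P, ejecting 5. So w(3) = 5. P is now [[2], [4]].
Step i=2: Q has 2 at row 2, column 1; remove 4 from row 2 of P and reverse-bump: 4 enters row 1 and ejects 2. So w(2) = 2. P is now [[4]].
Step i=1: Q has 1 at row 1, column 1; remove that cell from P, ejecting 4. So w(1) = 4. P is now [].

So w = 4 2 5 3 1.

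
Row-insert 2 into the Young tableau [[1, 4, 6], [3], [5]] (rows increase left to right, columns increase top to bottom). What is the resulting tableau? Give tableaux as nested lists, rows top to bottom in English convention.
In row 1, 2 replaces 4 (the leftmost entry greater than 2); 4 is bumped to row 2. 4 is appended to row 2. The new tableau is [[1, 2, 6], [3, 4], [5]].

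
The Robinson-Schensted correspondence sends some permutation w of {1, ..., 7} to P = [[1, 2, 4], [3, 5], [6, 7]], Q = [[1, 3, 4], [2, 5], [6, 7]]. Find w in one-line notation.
Reverse the RSK construction: for i from n down to 1, find the cell of Q containing i, remove the entry at that cell from P, and reverse-bump it up through P; the value ejected from row 1 is w(i).

Step i=7: Q has 7 at row 3, column 2; remove 7 from row 3 of P and reverse-bump: 7 enters row 2 and ejects 5; 5 enters row 1 and ejects 4. So w(7) = 4. P is now [[1, 2, 5], [3, 7], [6]].
Step i=6: Q has 6 at row 3, column 1; remove 6 from row 3 of P and reverse-bump: 6 enters row 2 and ejects 3; 3 enters row 1 and ejects 2. So w(6) = 2. P is now [[1, 3, 5], [6, 7]].
Step i=5: Q has 5 at row 2, column 2; remove 7 from row 2 of P and reverse-bump: 7 enters row 1 and ejects 5. So w(5) = 5. P is now [[1, 3, 7], [6]].
Step i=4: Q has 4 at row 1, column 3; remove that cell from P, ejecting 7. So w(4) = 7. P is now [[1, 3], [6]].
Step i=3: Q has 3 at row 1, column 2; remove that cell from P, ejecting 3. So w(3) = 3. P is now [[1], [6]].
Step i=2: Q has 2 at row 2, column 1; remove 6 from row 2 of P and reverse-bump: 6 enters row 1 and ejects 1. So w(2) = 1. P is now [[6]].
Step i=1: Q has 1 at row 1, column 1; remove that cell from P, ejecting 6. So w(1) = 6. P is now [].

So w = 6 1 3 7 5 2 4.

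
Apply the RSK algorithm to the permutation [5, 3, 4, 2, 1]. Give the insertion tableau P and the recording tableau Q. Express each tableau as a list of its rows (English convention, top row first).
Insert each entry of the permutation into P by Schensted row insertion, recording in Q the position of each new cell.

Insert 5: appended to row 1. P = [[5]].
Insert 3: 3 bumps 5 from row 1; 5 starts row 2. P = [[3], [5]].
Insert 4: appended to row 1. P = [[3, 4], [5]].
Insert 2: 2 bumps 3 from row 1; 3 bumps 5 from row 2; 5 starts row 3. P = [[2, 4], [3], [5]].
Insert 1: 1 bumps 2 from row 1; 2 bumps 3 from row 2; 3 bumps 5 from row 3; 5 starts row 4. P = [[1, 4], [2], [3], [5]].

So P = [[1, 4], [2], [3], [5]], Q = [[1, 3], [2], [4], [5]].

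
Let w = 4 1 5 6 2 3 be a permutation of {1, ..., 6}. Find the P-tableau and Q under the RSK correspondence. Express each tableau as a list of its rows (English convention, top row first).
P = [[1, 2, 3], [4, 5, 6]], Q = [[1, 3, 4], [2, 5, 6]]

Insert each entry of the permutation into P by Schensted row insertion, recording in Q the position of each new cell.

Insert 4: appended to row 1. P = [[4]], Q = [[1]].
Insert 1: 1 bumps 4 from row 1; 4 starts row 2. P = [[1], [4]], Q = [[1], [2]].
Insert 5: appended to row 1. P = [[1, 5], [4]], Q = [[1, 3], [2]].
Insert 6: appended to row 1. P = [[1, 5, 6], [4]], Q = [[1, 3, 4], [2]].
Insert 2: 2 bumps 5 from row 1; 5 appends to row 2. P = [[1, 2, 6], [4, 5]], Q = [[1, 3, 4], [2, 5]].
Insert 3: 3 bumps 6 from row 1; 6 appends to row 2. P = [[1, 2, 3], [4, 5, 6]], Q = [[1, 3, 4], [2, 5, 6]].

So P = [[1, 2, 3], [4, 5, 6]], Q = [[1, 3, 4], [2, 5, 6]].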